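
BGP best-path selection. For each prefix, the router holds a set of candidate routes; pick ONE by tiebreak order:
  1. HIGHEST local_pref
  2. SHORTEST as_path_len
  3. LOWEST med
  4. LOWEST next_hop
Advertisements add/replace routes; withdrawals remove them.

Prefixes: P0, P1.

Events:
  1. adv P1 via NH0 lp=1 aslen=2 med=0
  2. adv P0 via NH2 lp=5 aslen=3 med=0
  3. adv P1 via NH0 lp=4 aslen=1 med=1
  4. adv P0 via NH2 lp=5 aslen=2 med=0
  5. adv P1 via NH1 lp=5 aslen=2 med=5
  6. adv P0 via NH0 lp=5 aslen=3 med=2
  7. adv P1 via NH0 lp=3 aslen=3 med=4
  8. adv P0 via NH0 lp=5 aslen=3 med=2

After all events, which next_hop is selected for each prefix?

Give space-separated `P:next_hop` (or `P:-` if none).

Answer: P0:NH2 P1:NH1

Derivation:
Op 1: best P0=- P1=NH0
Op 2: best P0=NH2 P1=NH0
Op 3: best P0=NH2 P1=NH0
Op 4: best P0=NH2 P1=NH0
Op 5: best P0=NH2 P1=NH1
Op 6: best P0=NH2 P1=NH1
Op 7: best P0=NH2 P1=NH1
Op 8: best P0=NH2 P1=NH1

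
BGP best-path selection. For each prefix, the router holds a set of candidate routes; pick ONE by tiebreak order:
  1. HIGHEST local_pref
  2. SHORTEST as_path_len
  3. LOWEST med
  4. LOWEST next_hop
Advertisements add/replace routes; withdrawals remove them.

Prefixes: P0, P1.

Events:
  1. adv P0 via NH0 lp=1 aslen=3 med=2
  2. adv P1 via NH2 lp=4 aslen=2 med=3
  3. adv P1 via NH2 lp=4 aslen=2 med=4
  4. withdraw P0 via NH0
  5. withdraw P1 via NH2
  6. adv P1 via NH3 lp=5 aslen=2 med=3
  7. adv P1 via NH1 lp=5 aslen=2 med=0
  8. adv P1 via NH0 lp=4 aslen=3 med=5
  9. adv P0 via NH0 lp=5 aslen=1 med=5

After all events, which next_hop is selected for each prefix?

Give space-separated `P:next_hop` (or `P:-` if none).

Op 1: best P0=NH0 P1=-
Op 2: best P0=NH0 P1=NH2
Op 3: best P0=NH0 P1=NH2
Op 4: best P0=- P1=NH2
Op 5: best P0=- P1=-
Op 6: best P0=- P1=NH3
Op 7: best P0=- P1=NH1
Op 8: best P0=- P1=NH1
Op 9: best P0=NH0 P1=NH1

Answer: P0:NH0 P1:NH1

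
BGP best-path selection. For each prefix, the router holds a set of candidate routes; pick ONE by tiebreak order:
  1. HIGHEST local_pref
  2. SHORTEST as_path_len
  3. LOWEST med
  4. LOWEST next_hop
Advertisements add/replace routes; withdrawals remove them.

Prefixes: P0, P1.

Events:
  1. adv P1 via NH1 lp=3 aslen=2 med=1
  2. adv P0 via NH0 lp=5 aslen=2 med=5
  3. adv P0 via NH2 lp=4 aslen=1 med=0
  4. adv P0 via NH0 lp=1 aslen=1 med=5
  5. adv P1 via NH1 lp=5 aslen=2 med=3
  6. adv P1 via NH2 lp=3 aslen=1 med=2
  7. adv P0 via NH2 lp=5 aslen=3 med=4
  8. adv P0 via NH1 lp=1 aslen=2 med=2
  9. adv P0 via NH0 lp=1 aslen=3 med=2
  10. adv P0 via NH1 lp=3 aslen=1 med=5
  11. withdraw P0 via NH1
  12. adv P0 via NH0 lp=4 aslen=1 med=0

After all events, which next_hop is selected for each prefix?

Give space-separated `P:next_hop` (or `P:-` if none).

Answer: P0:NH2 P1:NH1

Derivation:
Op 1: best P0=- P1=NH1
Op 2: best P0=NH0 P1=NH1
Op 3: best P0=NH0 P1=NH1
Op 4: best P0=NH2 P1=NH1
Op 5: best P0=NH2 P1=NH1
Op 6: best P0=NH2 P1=NH1
Op 7: best P0=NH2 P1=NH1
Op 8: best P0=NH2 P1=NH1
Op 9: best P0=NH2 P1=NH1
Op 10: best P0=NH2 P1=NH1
Op 11: best P0=NH2 P1=NH1
Op 12: best P0=NH2 P1=NH1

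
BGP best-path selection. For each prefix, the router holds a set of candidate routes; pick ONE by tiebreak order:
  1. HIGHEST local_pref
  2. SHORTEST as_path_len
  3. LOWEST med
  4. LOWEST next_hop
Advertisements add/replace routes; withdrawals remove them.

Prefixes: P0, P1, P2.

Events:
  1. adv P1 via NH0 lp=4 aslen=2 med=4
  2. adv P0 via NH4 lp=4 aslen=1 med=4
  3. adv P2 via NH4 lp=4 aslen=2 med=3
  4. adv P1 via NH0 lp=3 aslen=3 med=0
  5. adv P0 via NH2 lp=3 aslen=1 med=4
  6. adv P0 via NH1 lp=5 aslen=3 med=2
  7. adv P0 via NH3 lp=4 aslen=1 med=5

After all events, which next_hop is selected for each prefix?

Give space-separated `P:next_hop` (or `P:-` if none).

Op 1: best P0=- P1=NH0 P2=-
Op 2: best P0=NH4 P1=NH0 P2=-
Op 3: best P0=NH4 P1=NH0 P2=NH4
Op 4: best P0=NH4 P1=NH0 P2=NH4
Op 5: best P0=NH4 P1=NH0 P2=NH4
Op 6: best P0=NH1 P1=NH0 P2=NH4
Op 7: best P0=NH1 P1=NH0 P2=NH4

Answer: P0:NH1 P1:NH0 P2:NH4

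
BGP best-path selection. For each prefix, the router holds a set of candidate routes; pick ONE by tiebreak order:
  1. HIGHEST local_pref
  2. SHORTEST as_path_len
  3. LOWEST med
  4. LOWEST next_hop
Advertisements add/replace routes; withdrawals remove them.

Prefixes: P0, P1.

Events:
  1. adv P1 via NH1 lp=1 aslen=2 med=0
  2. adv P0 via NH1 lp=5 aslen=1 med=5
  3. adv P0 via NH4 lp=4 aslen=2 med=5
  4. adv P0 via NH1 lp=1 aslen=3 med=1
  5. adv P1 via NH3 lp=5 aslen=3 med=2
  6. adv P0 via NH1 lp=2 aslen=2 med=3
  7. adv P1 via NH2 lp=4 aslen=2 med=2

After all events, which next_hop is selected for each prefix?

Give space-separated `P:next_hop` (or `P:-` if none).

Answer: P0:NH4 P1:NH3

Derivation:
Op 1: best P0=- P1=NH1
Op 2: best P0=NH1 P1=NH1
Op 3: best P0=NH1 P1=NH1
Op 4: best P0=NH4 P1=NH1
Op 5: best P0=NH4 P1=NH3
Op 6: best P0=NH4 P1=NH3
Op 7: best P0=NH4 P1=NH3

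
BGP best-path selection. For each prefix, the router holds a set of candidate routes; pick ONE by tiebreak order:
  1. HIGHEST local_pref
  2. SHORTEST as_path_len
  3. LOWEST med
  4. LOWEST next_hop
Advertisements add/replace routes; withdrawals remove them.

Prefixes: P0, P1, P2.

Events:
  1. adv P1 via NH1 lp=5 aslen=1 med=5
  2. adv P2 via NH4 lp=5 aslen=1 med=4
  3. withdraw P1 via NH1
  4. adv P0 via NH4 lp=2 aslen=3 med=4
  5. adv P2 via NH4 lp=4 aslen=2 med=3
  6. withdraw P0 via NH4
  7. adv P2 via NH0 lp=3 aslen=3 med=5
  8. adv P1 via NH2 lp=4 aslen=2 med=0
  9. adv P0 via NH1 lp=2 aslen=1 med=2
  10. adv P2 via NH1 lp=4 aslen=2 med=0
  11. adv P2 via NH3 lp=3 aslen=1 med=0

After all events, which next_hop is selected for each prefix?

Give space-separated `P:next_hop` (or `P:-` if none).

Op 1: best P0=- P1=NH1 P2=-
Op 2: best P0=- P1=NH1 P2=NH4
Op 3: best P0=- P1=- P2=NH4
Op 4: best P0=NH4 P1=- P2=NH4
Op 5: best P0=NH4 P1=- P2=NH4
Op 6: best P0=- P1=- P2=NH4
Op 7: best P0=- P1=- P2=NH4
Op 8: best P0=- P1=NH2 P2=NH4
Op 9: best P0=NH1 P1=NH2 P2=NH4
Op 10: best P0=NH1 P1=NH2 P2=NH1
Op 11: best P0=NH1 P1=NH2 P2=NH1

Answer: P0:NH1 P1:NH2 P2:NH1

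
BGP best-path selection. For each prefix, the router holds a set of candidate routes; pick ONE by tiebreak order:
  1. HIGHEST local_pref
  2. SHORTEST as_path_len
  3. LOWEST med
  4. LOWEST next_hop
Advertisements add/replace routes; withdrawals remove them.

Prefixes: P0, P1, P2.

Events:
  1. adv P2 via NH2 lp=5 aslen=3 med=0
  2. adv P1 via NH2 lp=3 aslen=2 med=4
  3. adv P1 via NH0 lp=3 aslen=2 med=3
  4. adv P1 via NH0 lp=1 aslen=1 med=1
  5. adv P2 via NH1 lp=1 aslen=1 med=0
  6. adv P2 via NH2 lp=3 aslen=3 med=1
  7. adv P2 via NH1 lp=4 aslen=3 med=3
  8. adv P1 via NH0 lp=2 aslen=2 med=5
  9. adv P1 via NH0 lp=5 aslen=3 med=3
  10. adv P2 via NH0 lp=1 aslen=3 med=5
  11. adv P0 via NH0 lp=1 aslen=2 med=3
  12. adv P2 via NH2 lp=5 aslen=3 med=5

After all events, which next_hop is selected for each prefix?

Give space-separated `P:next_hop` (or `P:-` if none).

Op 1: best P0=- P1=- P2=NH2
Op 2: best P0=- P1=NH2 P2=NH2
Op 3: best P0=- P1=NH0 P2=NH2
Op 4: best P0=- P1=NH2 P2=NH2
Op 5: best P0=- P1=NH2 P2=NH2
Op 6: best P0=- P1=NH2 P2=NH2
Op 7: best P0=- P1=NH2 P2=NH1
Op 8: best P0=- P1=NH2 P2=NH1
Op 9: best P0=- P1=NH0 P2=NH1
Op 10: best P0=- P1=NH0 P2=NH1
Op 11: best P0=NH0 P1=NH0 P2=NH1
Op 12: best P0=NH0 P1=NH0 P2=NH2

Answer: P0:NH0 P1:NH0 P2:NH2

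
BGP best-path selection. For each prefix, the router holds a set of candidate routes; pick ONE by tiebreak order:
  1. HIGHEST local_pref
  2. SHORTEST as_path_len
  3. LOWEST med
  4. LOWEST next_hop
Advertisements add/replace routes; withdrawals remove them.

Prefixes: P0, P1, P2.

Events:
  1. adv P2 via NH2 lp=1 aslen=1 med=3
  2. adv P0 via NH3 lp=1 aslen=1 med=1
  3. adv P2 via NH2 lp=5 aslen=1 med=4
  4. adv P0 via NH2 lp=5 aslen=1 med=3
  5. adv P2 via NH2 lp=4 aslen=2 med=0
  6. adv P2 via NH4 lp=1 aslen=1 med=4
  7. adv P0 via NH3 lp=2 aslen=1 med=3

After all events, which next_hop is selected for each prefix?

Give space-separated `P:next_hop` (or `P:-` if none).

Answer: P0:NH2 P1:- P2:NH2

Derivation:
Op 1: best P0=- P1=- P2=NH2
Op 2: best P0=NH3 P1=- P2=NH2
Op 3: best P0=NH3 P1=- P2=NH2
Op 4: best P0=NH2 P1=- P2=NH2
Op 5: best P0=NH2 P1=- P2=NH2
Op 6: best P0=NH2 P1=- P2=NH2
Op 7: best P0=NH2 P1=- P2=NH2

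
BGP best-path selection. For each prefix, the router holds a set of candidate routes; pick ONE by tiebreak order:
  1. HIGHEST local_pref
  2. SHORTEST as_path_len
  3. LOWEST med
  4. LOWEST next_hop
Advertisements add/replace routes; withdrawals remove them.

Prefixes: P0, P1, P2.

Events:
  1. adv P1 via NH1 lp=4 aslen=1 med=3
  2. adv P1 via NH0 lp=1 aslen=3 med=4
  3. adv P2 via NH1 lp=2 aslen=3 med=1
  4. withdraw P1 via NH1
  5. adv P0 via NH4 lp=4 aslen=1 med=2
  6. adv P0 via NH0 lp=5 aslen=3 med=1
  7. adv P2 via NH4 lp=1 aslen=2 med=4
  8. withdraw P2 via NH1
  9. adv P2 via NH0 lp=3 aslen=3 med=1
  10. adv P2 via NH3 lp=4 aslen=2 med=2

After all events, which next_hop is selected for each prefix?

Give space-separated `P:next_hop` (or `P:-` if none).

Op 1: best P0=- P1=NH1 P2=-
Op 2: best P0=- P1=NH1 P2=-
Op 3: best P0=- P1=NH1 P2=NH1
Op 4: best P0=- P1=NH0 P2=NH1
Op 5: best P0=NH4 P1=NH0 P2=NH1
Op 6: best P0=NH0 P1=NH0 P2=NH1
Op 7: best P0=NH0 P1=NH0 P2=NH1
Op 8: best P0=NH0 P1=NH0 P2=NH4
Op 9: best P0=NH0 P1=NH0 P2=NH0
Op 10: best P0=NH0 P1=NH0 P2=NH3

Answer: P0:NH0 P1:NH0 P2:NH3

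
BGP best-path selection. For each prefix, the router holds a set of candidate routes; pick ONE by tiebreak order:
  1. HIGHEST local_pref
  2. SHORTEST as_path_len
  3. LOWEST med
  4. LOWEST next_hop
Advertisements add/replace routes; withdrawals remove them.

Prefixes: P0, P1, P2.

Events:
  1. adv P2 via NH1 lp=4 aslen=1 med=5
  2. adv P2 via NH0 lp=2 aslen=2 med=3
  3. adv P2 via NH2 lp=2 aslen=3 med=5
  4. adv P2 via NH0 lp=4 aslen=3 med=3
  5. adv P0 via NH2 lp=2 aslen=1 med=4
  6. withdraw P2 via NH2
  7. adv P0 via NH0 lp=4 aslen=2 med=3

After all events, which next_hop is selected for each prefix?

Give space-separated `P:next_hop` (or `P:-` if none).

Op 1: best P0=- P1=- P2=NH1
Op 2: best P0=- P1=- P2=NH1
Op 3: best P0=- P1=- P2=NH1
Op 4: best P0=- P1=- P2=NH1
Op 5: best P0=NH2 P1=- P2=NH1
Op 6: best P0=NH2 P1=- P2=NH1
Op 7: best P0=NH0 P1=- P2=NH1

Answer: P0:NH0 P1:- P2:NH1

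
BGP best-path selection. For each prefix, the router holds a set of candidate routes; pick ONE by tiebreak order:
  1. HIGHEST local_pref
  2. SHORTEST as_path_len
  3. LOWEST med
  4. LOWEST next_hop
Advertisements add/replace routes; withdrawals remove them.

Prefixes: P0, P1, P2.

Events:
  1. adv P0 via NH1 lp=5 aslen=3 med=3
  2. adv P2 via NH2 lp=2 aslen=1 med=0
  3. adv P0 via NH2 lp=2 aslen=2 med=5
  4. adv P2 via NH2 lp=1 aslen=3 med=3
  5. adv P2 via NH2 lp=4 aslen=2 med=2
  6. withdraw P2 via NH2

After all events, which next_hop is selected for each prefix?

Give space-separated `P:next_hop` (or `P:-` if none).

Op 1: best P0=NH1 P1=- P2=-
Op 2: best P0=NH1 P1=- P2=NH2
Op 3: best P0=NH1 P1=- P2=NH2
Op 4: best P0=NH1 P1=- P2=NH2
Op 5: best P0=NH1 P1=- P2=NH2
Op 6: best P0=NH1 P1=- P2=-

Answer: P0:NH1 P1:- P2:-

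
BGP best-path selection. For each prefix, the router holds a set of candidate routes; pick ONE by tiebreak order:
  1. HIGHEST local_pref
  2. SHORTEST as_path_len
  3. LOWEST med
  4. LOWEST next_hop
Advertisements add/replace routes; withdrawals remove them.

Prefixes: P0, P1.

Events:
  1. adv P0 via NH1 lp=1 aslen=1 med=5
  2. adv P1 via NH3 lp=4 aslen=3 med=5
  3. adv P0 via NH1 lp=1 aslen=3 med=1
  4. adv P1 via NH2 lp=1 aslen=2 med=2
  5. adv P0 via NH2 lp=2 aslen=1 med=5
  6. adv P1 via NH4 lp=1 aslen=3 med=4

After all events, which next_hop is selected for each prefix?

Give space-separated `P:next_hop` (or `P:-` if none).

Answer: P0:NH2 P1:NH3

Derivation:
Op 1: best P0=NH1 P1=-
Op 2: best P0=NH1 P1=NH3
Op 3: best P0=NH1 P1=NH3
Op 4: best P0=NH1 P1=NH3
Op 5: best P0=NH2 P1=NH3
Op 6: best P0=NH2 P1=NH3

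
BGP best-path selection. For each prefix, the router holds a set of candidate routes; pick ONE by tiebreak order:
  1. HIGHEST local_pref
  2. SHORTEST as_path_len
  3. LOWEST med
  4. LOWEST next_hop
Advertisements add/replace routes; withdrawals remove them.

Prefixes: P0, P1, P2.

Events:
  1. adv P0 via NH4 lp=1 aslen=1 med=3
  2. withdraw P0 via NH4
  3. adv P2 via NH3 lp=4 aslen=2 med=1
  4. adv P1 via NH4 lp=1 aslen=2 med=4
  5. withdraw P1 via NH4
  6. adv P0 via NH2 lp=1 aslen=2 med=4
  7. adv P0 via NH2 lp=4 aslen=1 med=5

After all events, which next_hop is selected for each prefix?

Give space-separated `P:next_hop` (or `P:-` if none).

Answer: P0:NH2 P1:- P2:NH3

Derivation:
Op 1: best P0=NH4 P1=- P2=-
Op 2: best P0=- P1=- P2=-
Op 3: best P0=- P1=- P2=NH3
Op 4: best P0=- P1=NH4 P2=NH3
Op 5: best P0=- P1=- P2=NH3
Op 6: best P0=NH2 P1=- P2=NH3
Op 7: best P0=NH2 P1=- P2=NH3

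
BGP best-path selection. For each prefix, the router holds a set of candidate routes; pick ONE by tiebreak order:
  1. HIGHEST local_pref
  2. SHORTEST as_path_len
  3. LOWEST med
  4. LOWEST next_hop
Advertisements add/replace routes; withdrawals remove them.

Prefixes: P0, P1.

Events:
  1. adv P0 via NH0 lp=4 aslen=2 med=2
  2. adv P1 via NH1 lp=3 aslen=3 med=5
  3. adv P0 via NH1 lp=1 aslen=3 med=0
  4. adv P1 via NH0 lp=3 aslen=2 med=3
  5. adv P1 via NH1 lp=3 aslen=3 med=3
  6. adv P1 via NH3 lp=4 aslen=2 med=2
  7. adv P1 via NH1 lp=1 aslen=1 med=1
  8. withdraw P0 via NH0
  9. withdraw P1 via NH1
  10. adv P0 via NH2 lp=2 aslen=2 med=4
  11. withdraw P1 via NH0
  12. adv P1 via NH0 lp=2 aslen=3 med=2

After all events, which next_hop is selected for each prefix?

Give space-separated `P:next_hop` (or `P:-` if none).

Answer: P0:NH2 P1:NH3

Derivation:
Op 1: best P0=NH0 P1=-
Op 2: best P0=NH0 P1=NH1
Op 3: best P0=NH0 P1=NH1
Op 4: best P0=NH0 P1=NH0
Op 5: best P0=NH0 P1=NH0
Op 6: best P0=NH0 P1=NH3
Op 7: best P0=NH0 P1=NH3
Op 8: best P0=NH1 P1=NH3
Op 9: best P0=NH1 P1=NH3
Op 10: best P0=NH2 P1=NH3
Op 11: best P0=NH2 P1=NH3
Op 12: best P0=NH2 P1=NH3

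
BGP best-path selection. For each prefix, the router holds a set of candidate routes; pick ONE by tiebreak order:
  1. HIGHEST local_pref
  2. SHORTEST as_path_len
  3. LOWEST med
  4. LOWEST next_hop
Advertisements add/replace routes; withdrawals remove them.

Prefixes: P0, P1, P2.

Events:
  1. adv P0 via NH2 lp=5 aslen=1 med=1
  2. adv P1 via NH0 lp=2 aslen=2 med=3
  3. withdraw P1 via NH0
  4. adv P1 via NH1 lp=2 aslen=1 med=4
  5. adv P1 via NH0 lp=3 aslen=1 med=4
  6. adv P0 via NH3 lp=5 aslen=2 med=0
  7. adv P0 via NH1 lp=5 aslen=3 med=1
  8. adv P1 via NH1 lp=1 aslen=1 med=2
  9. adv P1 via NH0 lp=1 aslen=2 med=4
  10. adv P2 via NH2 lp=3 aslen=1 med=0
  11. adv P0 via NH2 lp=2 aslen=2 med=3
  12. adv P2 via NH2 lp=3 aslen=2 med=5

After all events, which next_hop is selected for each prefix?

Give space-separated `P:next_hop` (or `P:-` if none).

Answer: P0:NH3 P1:NH1 P2:NH2

Derivation:
Op 1: best P0=NH2 P1=- P2=-
Op 2: best P0=NH2 P1=NH0 P2=-
Op 3: best P0=NH2 P1=- P2=-
Op 4: best P0=NH2 P1=NH1 P2=-
Op 5: best P0=NH2 P1=NH0 P2=-
Op 6: best P0=NH2 P1=NH0 P2=-
Op 7: best P0=NH2 P1=NH0 P2=-
Op 8: best P0=NH2 P1=NH0 P2=-
Op 9: best P0=NH2 P1=NH1 P2=-
Op 10: best P0=NH2 P1=NH1 P2=NH2
Op 11: best P0=NH3 P1=NH1 P2=NH2
Op 12: best P0=NH3 P1=NH1 P2=NH2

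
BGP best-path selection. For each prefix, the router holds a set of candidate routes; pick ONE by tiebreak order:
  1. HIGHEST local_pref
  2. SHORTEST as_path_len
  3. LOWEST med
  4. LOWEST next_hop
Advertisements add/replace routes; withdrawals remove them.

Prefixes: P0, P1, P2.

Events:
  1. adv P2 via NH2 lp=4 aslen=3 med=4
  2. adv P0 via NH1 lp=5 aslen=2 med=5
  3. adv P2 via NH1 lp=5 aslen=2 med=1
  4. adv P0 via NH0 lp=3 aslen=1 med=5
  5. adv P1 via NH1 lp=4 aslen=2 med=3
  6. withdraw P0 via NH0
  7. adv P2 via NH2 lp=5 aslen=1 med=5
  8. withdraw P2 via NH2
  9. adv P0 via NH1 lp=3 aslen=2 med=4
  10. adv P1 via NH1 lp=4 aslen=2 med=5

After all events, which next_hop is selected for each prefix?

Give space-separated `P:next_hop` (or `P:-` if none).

Answer: P0:NH1 P1:NH1 P2:NH1

Derivation:
Op 1: best P0=- P1=- P2=NH2
Op 2: best P0=NH1 P1=- P2=NH2
Op 3: best P0=NH1 P1=- P2=NH1
Op 4: best P0=NH1 P1=- P2=NH1
Op 5: best P0=NH1 P1=NH1 P2=NH1
Op 6: best P0=NH1 P1=NH1 P2=NH1
Op 7: best P0=NH1 P1=NH1 P2=NH2
Op 8: best P0=NH1 P1=NH1 P2=NH1
Op 9: best P0=NH1 P1=NH1 P2=NH1
Op 10: best P0=NH1 P1=NH1 P2=NH1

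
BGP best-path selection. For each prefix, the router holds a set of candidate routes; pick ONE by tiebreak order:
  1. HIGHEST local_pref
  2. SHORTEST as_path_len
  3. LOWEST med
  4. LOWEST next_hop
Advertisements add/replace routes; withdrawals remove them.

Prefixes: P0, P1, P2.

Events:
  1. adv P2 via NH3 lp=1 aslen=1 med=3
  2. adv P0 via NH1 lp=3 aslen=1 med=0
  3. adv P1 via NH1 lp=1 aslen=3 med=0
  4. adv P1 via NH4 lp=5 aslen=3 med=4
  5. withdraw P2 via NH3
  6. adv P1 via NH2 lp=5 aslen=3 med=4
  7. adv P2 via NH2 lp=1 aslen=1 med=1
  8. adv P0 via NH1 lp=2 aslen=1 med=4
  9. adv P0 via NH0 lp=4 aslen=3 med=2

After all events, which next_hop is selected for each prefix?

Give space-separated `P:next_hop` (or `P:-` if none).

Answer: P0:NH0 P1:NH2 P2:NH2

Derivation:
Op 1: best P0=- P1=- P2=NH3
Op 2: best P0=NH1 P1=- P2=NH3
Op 3: best P0=NH1 P1=NH1 P2=NH3
Op 4: best P0=NH1 P1=NH4 P2=NH3
Op 5: best P0=NH1 P1=NH4 P2=-
Op 6: best P0=NH1 P1=NH2 P2=-
Op 7: best P0=NH1 P1=NH2 P2=NH2
Op 8: best P0=NH1 P1=NH2 P2=NH2
Op 9: best P0=NH0 P1=NH2 P2=NH2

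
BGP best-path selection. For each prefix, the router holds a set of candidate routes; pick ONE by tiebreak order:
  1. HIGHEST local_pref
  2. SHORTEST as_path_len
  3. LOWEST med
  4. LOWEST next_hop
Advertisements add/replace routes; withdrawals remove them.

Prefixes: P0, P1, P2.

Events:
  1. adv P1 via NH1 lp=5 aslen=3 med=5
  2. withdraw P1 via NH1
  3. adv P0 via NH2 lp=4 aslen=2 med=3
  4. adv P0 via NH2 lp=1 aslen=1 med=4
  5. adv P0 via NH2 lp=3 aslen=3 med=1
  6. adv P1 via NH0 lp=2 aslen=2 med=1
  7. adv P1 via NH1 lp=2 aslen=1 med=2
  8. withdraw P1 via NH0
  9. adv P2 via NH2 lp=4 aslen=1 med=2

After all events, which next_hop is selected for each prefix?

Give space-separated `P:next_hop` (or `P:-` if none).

Answer: P0:NH2 P1:NH1 P2:NH2

Derivation:
Op 1: best P0=- P1=NH1 P2=-
Op 2: best P0=- P1=- P2=-
Op 3: best P0=NH2 P1=- P2=-
Op 4: best P0=NH2 P1=- P2=-
Op 5: best P0=NH2 P1=- P2=-
Op 6: best P0=NH2 P1=NH0 P2=-
Op 7: best P0=NH2 P1=NH1 P2=-
Op 8: best P0=NH2 P1=NH1 P2=-
Op 9: best P0=NH2 P1=NH1 P2=NH2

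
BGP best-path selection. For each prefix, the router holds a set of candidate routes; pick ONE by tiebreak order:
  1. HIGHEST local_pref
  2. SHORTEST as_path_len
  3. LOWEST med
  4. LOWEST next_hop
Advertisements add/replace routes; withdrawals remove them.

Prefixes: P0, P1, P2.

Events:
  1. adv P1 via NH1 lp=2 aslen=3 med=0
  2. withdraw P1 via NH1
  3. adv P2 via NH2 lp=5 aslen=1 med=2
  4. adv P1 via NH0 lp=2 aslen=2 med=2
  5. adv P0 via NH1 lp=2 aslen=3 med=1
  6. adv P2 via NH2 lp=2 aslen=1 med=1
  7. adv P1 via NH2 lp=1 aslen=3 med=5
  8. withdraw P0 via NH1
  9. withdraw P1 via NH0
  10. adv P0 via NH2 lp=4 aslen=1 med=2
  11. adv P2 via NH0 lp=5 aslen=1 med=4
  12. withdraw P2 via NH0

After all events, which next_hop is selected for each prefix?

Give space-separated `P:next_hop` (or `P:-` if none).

Answer: P0:NH2 P1:NH2 P2:NH2

Derivation:
Op 1: best P0=- P1=NH1 P2=-
Op 2: best P0=- P1=- P2=-
Op 3: best P0=- P1=- P2=NH2
Op 4: best P0=- P1=NH0 P2=NH2
Op 5: best P0=NH1 P1=NH0 P2=NH2
Op 6: best P0=NH1 P1=NH0 P2=NH2
Op 7: best P0=NH1 P1=NH0 P2=NH2
Op 8: best P0=- P1=NH0 P2=NH2
Op 9: best P0=- P1=NH2 P2=NH2
Op 10: best P0=NH2 P1=NH2 P2=NH2
Op 11: best P0=NH2 P1=NH2 P2=NH0
Op 12: best P0=NH2 P1=NH2 P2=NH2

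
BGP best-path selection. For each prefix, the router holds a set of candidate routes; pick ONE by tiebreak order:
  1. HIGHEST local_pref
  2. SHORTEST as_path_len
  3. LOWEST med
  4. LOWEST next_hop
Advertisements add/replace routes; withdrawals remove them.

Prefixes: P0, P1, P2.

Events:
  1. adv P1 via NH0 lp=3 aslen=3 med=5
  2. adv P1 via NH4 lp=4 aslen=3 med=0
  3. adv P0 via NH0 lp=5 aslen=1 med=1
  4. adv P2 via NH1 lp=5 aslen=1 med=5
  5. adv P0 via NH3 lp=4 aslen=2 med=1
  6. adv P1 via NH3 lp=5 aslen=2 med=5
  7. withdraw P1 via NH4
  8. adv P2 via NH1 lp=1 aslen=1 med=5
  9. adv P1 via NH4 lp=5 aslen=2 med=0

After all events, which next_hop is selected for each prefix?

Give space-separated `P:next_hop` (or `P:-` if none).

Op 1: best P0=- P1=NH0 P2=-
Op 2: best P0=- P1=NH4 P2=-
Op 3: best P0=NH0 P1=NH4 P2=-
Op 4: best P0=NH0 P1=NH4 P2=NH1
Op 5: best P0=NH0 P1=NH4 P2=NH1
Op 6: best P0=NH0 P1=NH3 P2=NH1
Op 7: best P0=NH0 P1=NH3 P2=NH1
Op 8: best P0=NH0 P1=NH3 P2=NH1
Op 9: best P0=NH0 P1=NH4 P2=NH1

Answer: P0:NH0 P1:NH4 P2:NH1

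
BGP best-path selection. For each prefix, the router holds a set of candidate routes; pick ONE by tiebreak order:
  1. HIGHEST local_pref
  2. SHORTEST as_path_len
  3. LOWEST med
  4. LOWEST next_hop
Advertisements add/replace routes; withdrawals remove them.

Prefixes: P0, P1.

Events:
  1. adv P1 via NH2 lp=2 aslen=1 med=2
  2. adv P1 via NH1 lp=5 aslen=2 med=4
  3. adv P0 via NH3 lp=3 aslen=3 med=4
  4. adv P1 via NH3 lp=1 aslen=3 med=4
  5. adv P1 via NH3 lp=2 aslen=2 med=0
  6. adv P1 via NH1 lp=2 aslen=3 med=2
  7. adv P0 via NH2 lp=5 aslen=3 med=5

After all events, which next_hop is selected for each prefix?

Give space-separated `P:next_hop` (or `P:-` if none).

Op 1: best P0=- P1=NH2
Op 2: best P0=- P1=NH1
Op 3: best P0=NH3 P1=NH1
Op 4: best P0=NH3 P1=NH1
Op 5: best P0=NH3 P1=NH1
Op 6: best P0=NH3 P1=NH2
Op 7: best P0=NH2 P1=NH2

Answer: P0:NH2 P1:NH2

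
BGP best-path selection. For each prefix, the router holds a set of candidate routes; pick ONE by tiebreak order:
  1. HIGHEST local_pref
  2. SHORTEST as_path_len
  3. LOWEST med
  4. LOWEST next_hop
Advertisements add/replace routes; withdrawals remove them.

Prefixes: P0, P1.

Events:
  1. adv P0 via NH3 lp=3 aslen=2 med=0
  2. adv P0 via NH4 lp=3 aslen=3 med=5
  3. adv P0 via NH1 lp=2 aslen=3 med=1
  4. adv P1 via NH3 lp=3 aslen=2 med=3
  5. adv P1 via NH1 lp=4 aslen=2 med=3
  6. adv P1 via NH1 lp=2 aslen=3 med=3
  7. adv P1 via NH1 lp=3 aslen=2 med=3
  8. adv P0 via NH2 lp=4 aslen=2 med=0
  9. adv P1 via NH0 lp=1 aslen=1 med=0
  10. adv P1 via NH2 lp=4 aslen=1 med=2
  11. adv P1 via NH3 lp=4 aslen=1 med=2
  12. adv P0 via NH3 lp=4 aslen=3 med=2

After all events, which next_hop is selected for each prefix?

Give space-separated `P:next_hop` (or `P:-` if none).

Op 1: best P0=NH3 P1=-
Op 2: best P0=NH3 P1=-
Op 3: best P0=NH3 P1=-
Op 4: best P0=NH3 P1=NH3
Op 5: best P0=NH3 P1=NH1
Op 6: best P0=NH3 P1=NH3
Op 7: best P0=NH3 P1=NH1
Op 8: best P0=NH2 P1=NH1
Op 9: best P0=NH2 P1=NH1
Op 10: best P0=NH2 P1=NH2
Op 11: best P0=NH2 P1=NH2
Op 12: best P0=NH2 P1=NH2

Answer: P0:NH2 P1:NH2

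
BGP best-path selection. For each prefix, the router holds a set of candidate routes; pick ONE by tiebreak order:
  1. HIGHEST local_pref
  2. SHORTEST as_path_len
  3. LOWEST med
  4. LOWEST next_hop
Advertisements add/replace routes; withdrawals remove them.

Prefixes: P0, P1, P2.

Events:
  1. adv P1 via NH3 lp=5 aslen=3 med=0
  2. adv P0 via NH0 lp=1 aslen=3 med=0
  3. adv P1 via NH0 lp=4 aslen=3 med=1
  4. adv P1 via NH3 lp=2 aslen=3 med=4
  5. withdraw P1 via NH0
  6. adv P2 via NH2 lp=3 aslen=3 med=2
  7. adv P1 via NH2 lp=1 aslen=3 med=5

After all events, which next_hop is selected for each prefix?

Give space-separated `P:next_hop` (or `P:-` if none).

Op 1: best P0=- P1=NH3 P2=-
Op 2: best P0=NH0 P1=NH3 P2=-
Op 3: best P0=NH0 P1=NH3 P2=-
Op 4: best P0=NH0 P1=NH0 P2=-
Op 5: best P0=NH0 P1=NH3 P2=-
Op 6: best P0=NH0 P1=NH3 P2=NH2
Op 7: best P0=NH0 P1=NH3 P2=NH2

Answer: P0:NH0 P1:NH3 P2:NH2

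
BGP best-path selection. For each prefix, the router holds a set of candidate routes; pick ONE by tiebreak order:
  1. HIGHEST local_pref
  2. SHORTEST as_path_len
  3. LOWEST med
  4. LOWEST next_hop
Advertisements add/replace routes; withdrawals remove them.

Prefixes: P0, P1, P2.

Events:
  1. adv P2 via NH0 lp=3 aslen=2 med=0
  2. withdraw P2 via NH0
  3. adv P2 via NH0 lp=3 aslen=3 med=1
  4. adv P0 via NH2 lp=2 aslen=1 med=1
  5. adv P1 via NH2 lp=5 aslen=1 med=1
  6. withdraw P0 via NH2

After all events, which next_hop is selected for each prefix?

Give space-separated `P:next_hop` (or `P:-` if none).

Answer: P0:- P1:NH2 P2:NH0

Derivation:
Op 1: best P0=- P1=- P2=NH0
Op 2: best P0=- P1=- P2=-
Op 3: best P0=- P1=- P2=NH0
Op 4: best P0=NH2 P1=- P2=NH0
Op 5: best P0=NH2 P1=NH2 P2=NH0
Op 6: best P0=- P1=NH2 P2=NH0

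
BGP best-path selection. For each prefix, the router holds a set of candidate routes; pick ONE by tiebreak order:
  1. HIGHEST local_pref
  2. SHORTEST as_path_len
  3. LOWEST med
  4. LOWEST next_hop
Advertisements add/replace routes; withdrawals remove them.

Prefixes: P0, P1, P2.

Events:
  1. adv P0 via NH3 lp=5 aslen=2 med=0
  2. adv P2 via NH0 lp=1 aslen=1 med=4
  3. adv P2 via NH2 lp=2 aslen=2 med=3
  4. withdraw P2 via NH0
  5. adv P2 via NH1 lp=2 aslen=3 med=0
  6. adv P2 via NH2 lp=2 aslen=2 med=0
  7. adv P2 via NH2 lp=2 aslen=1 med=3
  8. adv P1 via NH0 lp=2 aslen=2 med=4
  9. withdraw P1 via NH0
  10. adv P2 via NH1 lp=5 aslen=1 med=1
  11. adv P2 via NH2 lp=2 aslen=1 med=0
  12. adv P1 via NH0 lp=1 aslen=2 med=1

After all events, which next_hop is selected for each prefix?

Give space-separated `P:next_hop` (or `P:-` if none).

Answer: P0:NH3 P1:NH0 P2:NH1

Derivation:
Op 1: best P0=NH3 P1=- P2=-
Op 2: best P0=NH3 P1=- P2=NH0
Op 3: best P0=NH3 P1=- P2=NH2
Op 4: best P0=NH3 P1=- P2=NH2
Op 5: best P0=NH3 P1=- P2=NH2
Op 6: best P0=NH3 P1=- P2=NH2
Op 7: best P0=NH3 P1=- P2=NH2
Op 8: best P0=NH3 P1=NH0 P2=NH2
Op 9: best P0=NH3 P1=- P2=NH2
Op 10: best P0=NH3 P1=- P2=NH1
Op 11: best P0=NH3 P1=- P2=NH1
Op 12: best P0=NH3 P1=NH0 P2=NH1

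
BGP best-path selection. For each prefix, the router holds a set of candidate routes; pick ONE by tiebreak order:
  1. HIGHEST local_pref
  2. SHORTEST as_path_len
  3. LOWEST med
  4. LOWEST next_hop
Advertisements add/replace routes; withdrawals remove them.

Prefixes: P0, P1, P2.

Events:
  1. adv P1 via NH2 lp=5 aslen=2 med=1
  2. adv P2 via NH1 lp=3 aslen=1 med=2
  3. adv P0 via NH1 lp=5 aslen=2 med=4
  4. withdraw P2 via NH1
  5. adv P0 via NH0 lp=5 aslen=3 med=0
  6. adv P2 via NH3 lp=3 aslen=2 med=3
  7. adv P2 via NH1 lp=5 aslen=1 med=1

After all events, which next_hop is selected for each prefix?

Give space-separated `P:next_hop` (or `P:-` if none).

Answer: P0:NH1 P1:NH2 P2:NH1

Derivation:
Op 1: best P0=- P1=NH2 P2=-
Op 2: best P0=- P1=NH2 P2=NH1
Op 3: best P0=NH1 P1=NH2 P2=NH1
Op 4: best P0=NH1 P1=NH2 P2=-
Op 5: best P0=NH1 P1=NH2 P2=-
Op 6: best P0=NH1 P1=NH2 P2=NH3
Op 7: best P0=NH1 P1=NH2 P2=NH1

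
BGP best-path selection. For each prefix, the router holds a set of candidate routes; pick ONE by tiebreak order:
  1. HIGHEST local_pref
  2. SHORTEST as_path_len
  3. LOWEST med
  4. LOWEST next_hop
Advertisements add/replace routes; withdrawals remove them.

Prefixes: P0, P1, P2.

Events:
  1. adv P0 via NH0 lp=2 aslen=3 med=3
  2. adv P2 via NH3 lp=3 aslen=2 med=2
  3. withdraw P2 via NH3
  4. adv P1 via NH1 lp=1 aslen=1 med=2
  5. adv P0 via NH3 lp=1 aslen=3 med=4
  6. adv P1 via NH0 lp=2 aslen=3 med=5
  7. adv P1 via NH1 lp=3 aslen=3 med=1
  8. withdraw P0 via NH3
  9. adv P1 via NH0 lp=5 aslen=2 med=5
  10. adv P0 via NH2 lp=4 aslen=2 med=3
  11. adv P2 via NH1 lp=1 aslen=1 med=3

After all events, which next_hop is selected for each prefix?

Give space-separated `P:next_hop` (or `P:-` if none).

Answer: P0:NH2 P1:NH0 P2:NH1

Derivation:
Op 1: best P0=NH0 P1=- P2=-
Op 2: best P0=NH0 P1=- P2=NH3
Op 3: best P0=NH0 P1=- P2=-
Op 4: best P0=NH0 P1=NH1 P2=-
Op 5: best P0=NH0 P1=NH1 P2=-
Op 6: best P0=NH0 P1=NH0 P2=-
Op 7: best P0=NH0 P1=NH1 P2=-
Op 8: best P0=NH0 P1=NH1 P2=-
Op 9: best P0=NH0 P1=NH0 P2=-
Op 10: best P0=NH2 P1=NH0 P2=-
Op 11: best P0=NH2 P1=NH0 P2=NH1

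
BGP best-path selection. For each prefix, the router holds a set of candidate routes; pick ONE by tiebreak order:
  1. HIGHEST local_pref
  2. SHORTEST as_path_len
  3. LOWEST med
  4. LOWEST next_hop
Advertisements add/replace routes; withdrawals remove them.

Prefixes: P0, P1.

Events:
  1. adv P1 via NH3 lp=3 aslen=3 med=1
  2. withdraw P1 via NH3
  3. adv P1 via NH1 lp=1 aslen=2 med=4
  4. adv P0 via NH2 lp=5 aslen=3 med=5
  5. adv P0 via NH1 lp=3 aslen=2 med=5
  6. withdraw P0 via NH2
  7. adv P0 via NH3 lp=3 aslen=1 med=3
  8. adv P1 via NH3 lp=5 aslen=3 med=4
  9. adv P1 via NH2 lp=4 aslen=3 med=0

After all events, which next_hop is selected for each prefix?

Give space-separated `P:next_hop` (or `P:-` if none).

Op 1: best P0=- P1=NH3
Op 2: best P0=- P1=-
Op 3: best P0=- P1=NH1
Op 4: best P0=NH2 P1=NH1
Op 5: best P0=NH2 P1=NH1
Op 6: best P0=NH1 P1=NH1
Op 7: best P0=NH3 P1=NH1
Op 8: best P0=NH3 P1=NH3
Op 9: best P0=NH3 P1=NH3

Answer: P0:NH3 P1:NH3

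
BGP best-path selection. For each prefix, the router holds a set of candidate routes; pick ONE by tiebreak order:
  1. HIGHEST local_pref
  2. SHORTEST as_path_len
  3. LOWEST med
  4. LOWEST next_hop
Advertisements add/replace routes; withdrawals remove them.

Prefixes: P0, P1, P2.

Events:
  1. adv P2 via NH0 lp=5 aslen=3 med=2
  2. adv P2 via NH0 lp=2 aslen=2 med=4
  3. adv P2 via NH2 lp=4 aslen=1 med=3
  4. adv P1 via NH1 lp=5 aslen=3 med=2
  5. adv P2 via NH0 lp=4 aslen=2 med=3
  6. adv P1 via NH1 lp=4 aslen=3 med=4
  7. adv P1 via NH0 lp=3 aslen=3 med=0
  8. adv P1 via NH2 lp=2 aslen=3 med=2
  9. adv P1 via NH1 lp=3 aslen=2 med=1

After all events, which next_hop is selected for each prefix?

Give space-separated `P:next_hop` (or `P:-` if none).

Answer: P0:- P1:NH1 P2:NH2

Derivation:
Op 1: best P0=- P1=- P2=NH0
Op 2: best P0=- P1=- P2=NH0
Op 3: best P0=- P1=- P2=NH2
Op 4: best P0=- P1=NH1 P2=NH2
Op 5: best P0=- P1=NH1 P2=NH2
Op 6: best P0=- P1=NH1 P2=NH2
Op 7: best P0=- P1=NH1 P2=NH2
Op 8: best P0=- P1=NH1 P2=NH2
Op 9: best P0=- P1=NH1 P2=NH2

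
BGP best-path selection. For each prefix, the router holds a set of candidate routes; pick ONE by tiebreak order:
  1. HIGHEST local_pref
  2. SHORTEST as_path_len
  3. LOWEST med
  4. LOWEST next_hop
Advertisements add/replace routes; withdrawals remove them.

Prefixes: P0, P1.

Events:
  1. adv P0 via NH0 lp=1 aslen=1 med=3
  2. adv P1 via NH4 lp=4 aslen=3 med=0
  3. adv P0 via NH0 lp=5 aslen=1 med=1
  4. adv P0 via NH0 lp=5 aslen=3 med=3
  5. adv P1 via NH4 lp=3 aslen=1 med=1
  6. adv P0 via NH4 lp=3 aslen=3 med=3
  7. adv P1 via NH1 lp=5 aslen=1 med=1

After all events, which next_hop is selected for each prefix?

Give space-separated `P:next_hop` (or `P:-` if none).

Op 1: best P0=NH0 P1=-
Op 2: best P0=NH0 P1=NH4
Op 3: best P0=NH0 P1=NH4
Op 4: best P0=NH0 P1=NH4
Op 5: best P0=NH0 P1=NH4
Op 6: best P0=NH0 P1=NH4
Op 7: best P0=NH0 P1=NH1

Answer: P0:NH0 P1:NH1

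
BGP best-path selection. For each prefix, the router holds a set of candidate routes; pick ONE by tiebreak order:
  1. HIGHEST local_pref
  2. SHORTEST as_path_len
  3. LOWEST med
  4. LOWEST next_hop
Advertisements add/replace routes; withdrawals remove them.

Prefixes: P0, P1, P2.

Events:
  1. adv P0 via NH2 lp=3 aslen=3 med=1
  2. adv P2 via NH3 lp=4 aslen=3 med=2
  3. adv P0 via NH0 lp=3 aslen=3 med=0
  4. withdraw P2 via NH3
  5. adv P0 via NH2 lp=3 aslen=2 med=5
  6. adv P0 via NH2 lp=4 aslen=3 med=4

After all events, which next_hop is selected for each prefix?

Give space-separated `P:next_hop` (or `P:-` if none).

Op 1: best P0=NH2 P1=- P2=-
Op 2: best P0=NH2 P1=- P2=NH3
Op 3: best P0=NH0 P1=- P2=NH3
Op 4: best P0=NH0 P1=- P2=-
Op 5: best P0=NH2 P1=- P2=-
Op 6: best P0=NH2 P1=- P2=-

Answer: P0:NH2 P1:- P2:-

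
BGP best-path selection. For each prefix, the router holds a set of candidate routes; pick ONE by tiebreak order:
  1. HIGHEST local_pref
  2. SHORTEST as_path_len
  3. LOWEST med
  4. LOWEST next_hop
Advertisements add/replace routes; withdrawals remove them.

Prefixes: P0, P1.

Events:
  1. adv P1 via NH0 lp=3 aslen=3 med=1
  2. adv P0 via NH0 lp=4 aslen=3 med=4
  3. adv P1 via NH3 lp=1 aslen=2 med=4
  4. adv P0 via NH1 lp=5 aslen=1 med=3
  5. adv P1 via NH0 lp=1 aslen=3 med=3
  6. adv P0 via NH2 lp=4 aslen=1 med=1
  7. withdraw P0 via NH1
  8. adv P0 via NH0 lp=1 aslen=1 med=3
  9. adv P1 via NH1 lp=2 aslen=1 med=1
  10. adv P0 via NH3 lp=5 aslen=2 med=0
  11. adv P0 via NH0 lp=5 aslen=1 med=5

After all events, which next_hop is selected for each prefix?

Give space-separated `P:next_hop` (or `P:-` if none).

Answer: P0:NH0 P1:NH1

Derivation:
Op 1: best P0=- P1=NH0
Op 2: best P0=NH0 P1=NH0
Op 3: best P0=NH0 P1=NH0
Op 4: best P0=NH1 P1=NH0
Op 5: best P0=NH1 P1=NH3
Op 6: best P0=NH1 P1=NH3
Op 7: best P0=NH2 P1=NH3
Op 8: best P0=NH2 P1=NH3
Op 9: best P0=NH2 P1=NH1
Op 10: best P0=NH3 P1=NH1
Op 11: best P0=NH0 P1=NH1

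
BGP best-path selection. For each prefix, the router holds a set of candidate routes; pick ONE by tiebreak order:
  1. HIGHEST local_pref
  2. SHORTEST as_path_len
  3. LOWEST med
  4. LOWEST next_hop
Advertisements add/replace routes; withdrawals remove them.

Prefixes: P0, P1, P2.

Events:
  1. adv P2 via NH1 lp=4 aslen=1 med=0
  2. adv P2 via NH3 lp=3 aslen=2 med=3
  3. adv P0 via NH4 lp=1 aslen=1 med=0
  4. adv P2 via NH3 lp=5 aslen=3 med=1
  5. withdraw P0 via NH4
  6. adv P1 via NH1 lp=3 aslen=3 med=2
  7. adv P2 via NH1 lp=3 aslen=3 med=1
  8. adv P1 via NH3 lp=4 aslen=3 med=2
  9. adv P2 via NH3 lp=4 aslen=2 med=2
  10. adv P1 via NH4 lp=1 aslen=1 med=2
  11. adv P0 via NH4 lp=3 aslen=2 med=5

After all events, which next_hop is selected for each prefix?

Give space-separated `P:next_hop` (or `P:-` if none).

Answer: P0:NH4 P1:NH3 P2:NH3

Derivation:
Op 1: best P0=- P1=- P2=NH1
Op 2: best P0=- P1=- P2=NH1
Op 3: best P0=NH4 P1=- P2=NH1
Op 4: best P0=NH4 P1=- P2=NH3
Op 5: best P0=- P1=- P2=NH3
Op 6: best P0=- P1=NH1 P2=NH3
Op 7: best P0=- P1=NH1 P2=NH3
Op 8: best P0=- P1=NH3 P2=NH3
Op 9: best P0=- P1=NH3 P2=NH3
Op 10: best P0=- P1=NH3 P2=NH3
Op 11: best P0=NH4 P1=NH3 P2=NH3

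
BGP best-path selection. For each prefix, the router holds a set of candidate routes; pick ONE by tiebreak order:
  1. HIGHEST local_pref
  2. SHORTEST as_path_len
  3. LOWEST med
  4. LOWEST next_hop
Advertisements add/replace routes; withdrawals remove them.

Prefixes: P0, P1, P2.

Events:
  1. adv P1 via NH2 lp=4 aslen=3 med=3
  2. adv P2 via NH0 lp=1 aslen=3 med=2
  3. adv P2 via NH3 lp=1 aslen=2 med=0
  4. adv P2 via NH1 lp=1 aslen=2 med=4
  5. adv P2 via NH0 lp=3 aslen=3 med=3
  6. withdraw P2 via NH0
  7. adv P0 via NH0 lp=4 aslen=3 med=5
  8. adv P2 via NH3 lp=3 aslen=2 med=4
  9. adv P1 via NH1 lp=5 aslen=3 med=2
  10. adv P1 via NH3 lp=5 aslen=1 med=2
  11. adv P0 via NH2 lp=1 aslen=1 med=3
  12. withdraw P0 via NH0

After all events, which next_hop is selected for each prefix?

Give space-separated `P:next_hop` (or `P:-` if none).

Op 1: best P0=- P1=NH2 P2=-
Op 2: best P0=- P1=NH2 P2=NH0
Op 3: best P0=- P1=NH2 P2=NH3
Op 4: best P0=- P1=NH2 P2=NH3
Op 5: best P0=- P1=NH2 P2=NH0
Op 6: best P0=- P1=NH2 P2=NH3
Op 7: best P0=NH0 P1=NH2 P2=NH3
Op 8: best P0=NH0 P1=NH2 P2=NH3
Op 9: best P0=NH0 P1=NH1 P2=NH3
Op 10: best P0=NH0 P1=NH3 P2=NH3
Op 11: best P0=NH0 P1=NH3 P2=NH3
Op 12: best P0=NH2 P1=NH3 P2=NH3

Answer: P0:NH2 P1:NH3 P2:NH3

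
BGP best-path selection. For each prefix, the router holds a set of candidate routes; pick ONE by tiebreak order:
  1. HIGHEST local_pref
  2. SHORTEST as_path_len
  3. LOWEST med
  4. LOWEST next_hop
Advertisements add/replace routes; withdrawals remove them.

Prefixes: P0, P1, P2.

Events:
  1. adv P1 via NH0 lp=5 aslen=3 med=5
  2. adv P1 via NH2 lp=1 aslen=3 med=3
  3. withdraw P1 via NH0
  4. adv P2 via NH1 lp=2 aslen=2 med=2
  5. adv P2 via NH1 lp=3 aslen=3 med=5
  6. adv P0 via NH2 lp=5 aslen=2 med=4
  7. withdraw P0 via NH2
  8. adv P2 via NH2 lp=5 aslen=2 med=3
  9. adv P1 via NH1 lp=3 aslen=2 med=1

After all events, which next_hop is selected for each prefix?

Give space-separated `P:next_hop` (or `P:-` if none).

Answer: P0:- P1:NH1 P2:NH2

Derivation:
Op 1: best P0=- P1=NH0 P2=-
Op 2: best P0=- P1=NH0 P2=-
Op 3: best P0=- P1=NH2 P2=-
Op 4: best P0=- P1=NH2 P2=NH1
Op 5: best P0=- P1=NH2 P2=NH1
Op 6: best P0=NH2 P1=NH2 P2=NH1
Op 7: best P0=- P1=NH2 P2=NH1
Op 8: best P0=- P1=NH2 P2=NH2
Op 9: best P0=- P1=NH1 P2=NH2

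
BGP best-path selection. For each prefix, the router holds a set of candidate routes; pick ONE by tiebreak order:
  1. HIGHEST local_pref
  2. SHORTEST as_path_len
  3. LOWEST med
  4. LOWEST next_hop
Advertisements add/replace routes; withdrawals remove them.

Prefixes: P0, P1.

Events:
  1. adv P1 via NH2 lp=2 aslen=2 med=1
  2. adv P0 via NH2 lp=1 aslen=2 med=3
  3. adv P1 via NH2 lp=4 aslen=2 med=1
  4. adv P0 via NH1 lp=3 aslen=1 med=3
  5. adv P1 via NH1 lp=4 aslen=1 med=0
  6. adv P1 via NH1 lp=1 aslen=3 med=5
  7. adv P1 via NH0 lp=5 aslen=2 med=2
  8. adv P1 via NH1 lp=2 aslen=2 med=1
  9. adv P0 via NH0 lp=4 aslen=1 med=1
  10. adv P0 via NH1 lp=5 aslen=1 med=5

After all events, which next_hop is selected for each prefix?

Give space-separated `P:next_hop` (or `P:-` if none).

Op 1: best P0=- P1=NH2
Op 2: best P0=NH2 P1=NH2
Op 3: best P0=NH2 P1=NH2
Op 4: best P0=NH1 P1=NH2
Op 5: best P0=NH1 P1=NH1
Op 6: best P0=NH1 P1=NH2
Op 7: best P0=NH1 P1=NH0
Op 8: best P0=NH1 P1=NH0
Op 9: best P0=NH0 P1=NH0
Op 10: best P0=NH1 P1=NH0

Answer: P0:NH1 P1:NH0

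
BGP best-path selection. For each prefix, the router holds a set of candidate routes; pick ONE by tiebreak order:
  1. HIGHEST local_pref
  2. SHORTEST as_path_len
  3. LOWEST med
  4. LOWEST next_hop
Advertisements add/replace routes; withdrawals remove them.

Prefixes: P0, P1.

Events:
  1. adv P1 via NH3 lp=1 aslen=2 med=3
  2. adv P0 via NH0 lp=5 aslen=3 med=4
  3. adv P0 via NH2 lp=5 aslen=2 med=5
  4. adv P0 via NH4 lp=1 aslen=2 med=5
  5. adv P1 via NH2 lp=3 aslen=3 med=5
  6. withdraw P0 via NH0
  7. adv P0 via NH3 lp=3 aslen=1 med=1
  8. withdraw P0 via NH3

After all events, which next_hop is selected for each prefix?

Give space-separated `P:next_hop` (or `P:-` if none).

Op 1: best P0=- P1=NH3
Op 2: best P0=NH0 P1=NH3
Op 3: best P0=NH2 P1=NH3
Op 4: best P0=NH2 P1=NH3
Op 5: best P0=NH2 P1=NH2
Op 6: best P0=NH2 P1=NH2
Op 7: best P0=NH2 P1=NH2
Op 8: best P0=NH2 P1=NH2

Answer: P0:NH2 P1:NH2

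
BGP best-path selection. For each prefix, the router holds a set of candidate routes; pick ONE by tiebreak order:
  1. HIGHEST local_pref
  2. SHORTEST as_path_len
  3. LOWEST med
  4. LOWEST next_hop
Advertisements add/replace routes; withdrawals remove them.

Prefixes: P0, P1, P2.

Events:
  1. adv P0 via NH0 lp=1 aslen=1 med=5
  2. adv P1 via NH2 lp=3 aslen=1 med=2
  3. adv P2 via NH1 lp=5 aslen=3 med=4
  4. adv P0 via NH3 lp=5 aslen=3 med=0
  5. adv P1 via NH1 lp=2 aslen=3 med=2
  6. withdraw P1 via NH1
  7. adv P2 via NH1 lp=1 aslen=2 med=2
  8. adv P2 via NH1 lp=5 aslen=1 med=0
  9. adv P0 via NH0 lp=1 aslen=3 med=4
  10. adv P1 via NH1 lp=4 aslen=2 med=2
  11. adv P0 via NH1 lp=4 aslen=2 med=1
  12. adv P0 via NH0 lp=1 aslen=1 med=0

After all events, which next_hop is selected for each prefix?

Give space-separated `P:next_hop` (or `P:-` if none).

Answer: P0:NH3 P1:NH1 P2:NH1

Derivation:
Op 1: best P0=NH0 P1=- P2=-
Op 2: best P0=NH0 P1=NH2 P2=-
Op 3: best P0=NH0 P1=NH2 P2=NH1
Op 4: best P0=NH3 P1=NH2 P2=NH1
Op 5: best P0=NH3 P1=NH2 P2=NH1
Op 6: best P0=NH3 P1=NH2 P2=NH1
Op 7: best P0=NH3 P1=NH2 P2=NH1
Op 8: best P0=NH3 P1=NH2 P2=NH1
Op 9: best P0=NH3 P1=NH2 P2=NH1
Op 10: best P0=NH3 P1=NH1 P2=NH1
Op 11: best P0=NH3 P1=NH1 P2=NH1
Op 12: best P0=NH3 P1=NH1 P2=NH1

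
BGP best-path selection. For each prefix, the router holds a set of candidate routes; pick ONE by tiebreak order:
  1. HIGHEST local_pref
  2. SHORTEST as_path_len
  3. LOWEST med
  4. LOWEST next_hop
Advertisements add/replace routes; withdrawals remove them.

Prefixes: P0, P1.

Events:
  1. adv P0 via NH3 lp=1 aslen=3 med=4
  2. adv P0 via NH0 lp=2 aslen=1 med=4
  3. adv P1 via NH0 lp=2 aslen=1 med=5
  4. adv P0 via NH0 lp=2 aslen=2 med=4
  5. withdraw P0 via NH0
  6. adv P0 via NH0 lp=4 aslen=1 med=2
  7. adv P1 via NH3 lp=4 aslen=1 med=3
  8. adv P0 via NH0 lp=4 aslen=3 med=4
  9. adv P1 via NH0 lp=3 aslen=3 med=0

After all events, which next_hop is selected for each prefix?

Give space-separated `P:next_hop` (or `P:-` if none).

Op 1: best P0=NH3 P1=-
Op 2: best P0=NH0 P1=-
Op 3: best P0=NH0 P1=NH0
Op 4: best P0=NH0 P1=NH0
Op 5: best P0=NH3 P1=NH0
Op 6: best P0=NH0 P1=NH0
Op 7: best P0=NH0 P1=NH3
Op 8: best P0=NH0 P1=NH3
Op 9: best P0=NH0 P1=NH3

Answer: P0:NH0 P1:NH3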